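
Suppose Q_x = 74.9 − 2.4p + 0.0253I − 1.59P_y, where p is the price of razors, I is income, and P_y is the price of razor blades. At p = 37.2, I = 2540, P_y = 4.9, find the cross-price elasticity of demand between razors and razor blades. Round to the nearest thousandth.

Substituting, Q_x = 74.9 − 2.4(37.2) + 0.0253(2540) − 1.59(4.9) = 74.9 − 89.28 + 64.262 − 7.791 = 42.091.
∂Q_x/∂P_y = −1.59, so E_xy = -1.59·(4.9/42.091) ≈ -0.185.
E_xy < 0: the goods are complements.

-0.185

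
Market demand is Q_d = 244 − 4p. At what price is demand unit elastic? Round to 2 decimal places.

For linear demand Q_d = a − bp, E = −bp/(a − bp). |E| = 1 ⇒ bp = a − bp ⇒ p = a/(2b).
p = 244/(2·4) = 30.50.

30.50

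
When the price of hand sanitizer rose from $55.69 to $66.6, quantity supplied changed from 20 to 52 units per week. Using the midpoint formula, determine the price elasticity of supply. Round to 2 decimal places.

%ΔQ = (52 − 20)/[(20 + 52)/2] = 32/36 ≈ 0.8889.
%Δp = (66.6 − 55.69)/[(55.69 + 66.6)/2] = 10.91/61.145 ≈ 0.1784.
Arc elasticity E = %ΔQ/%Δp ≈ 0.8889/0.1784 ≈ 4.98.
|E| > 1: supply is elastic over this range.

4.98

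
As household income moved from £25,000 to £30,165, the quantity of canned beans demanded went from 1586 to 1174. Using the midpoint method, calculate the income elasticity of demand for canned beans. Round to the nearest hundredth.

-1.59

%ΔQ = (1174 − 1586)/[(1586+1174)/2] = -412/1380 ≈ -0.2986.
%ΔM = (30,165 − 25,000)/[(25,000+30,165)/2] = 5165/27582.5 ≈ 0.1873.
E_I = %ΔQ/%ΔM ≈ -1.59.
E_I < 0: inferior good.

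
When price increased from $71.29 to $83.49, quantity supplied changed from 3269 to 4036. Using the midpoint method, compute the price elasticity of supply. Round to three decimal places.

%Δq = (4036 − 3269)/[(3269 + 4036)/2] = 767/3652.5 ≈ 0.2100.
%ΔP = (83.49 − 71.29)/[(71.29 + 83.49)/2] = 12.2/77.39 ≈ 0.1576.
Arc elasticity E = %Δq/%ΔP ≈ 0.2100/0.1576 ≈ 1.332.
|E| > 1: supply is elastic over this range.

1.332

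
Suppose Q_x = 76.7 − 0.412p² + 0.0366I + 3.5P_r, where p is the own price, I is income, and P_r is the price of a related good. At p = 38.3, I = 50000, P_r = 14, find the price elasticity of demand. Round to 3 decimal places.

Evaluating quantity at (p, I, P_r) gives Q_x = 76.7 − 0.412(38.3)² + 0.0366(50000) + 3.5(14) = 76.7 − 604.3587 + 1830 + 49 = 1351.3413.
∂Q_x/∂p = −2·0.412·p = -31.5592, so E_p = -31.5592·(38.3/1351.3413) ≈ -0.894.
|E_p| < 1: demand is inelastic.

-0.894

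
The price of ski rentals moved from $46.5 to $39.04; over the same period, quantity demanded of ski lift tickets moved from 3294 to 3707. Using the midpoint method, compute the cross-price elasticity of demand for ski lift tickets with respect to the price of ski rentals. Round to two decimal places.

%ΔQ_x = (3707 − 3294)/[(3294+3707)/2] = 413/3500.5 ≈ 0.1180.
%ΔP_y = (39.04 − 46.5)/[(46.5+39.04)/2] ≈ -0.1744.
E_xy = 0.1180/-0.1744 ≈ -0.68.
E_xy < 0, so ski lift tickets and ski rentals are complements.

-0.68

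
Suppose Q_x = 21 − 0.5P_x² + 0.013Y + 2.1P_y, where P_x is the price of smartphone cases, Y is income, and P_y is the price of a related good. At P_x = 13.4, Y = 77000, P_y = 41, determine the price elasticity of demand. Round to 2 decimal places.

Substituting, Q_x = 21 − 0.5(13.4)² + 0.013(77000) + 2.1(41) = 21 − 89.78 + 1001 + 86.1 = 1018.32.
∂Q_x/∂P_x = −2·0.5·P_x = -13.4, so E_p = -13.4·(13.4/1018.32) ≈ -0.18.
|E_p| < 1: demand is inelastic.

-0.18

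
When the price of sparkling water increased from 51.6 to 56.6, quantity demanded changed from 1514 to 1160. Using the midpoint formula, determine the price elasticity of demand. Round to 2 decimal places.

-2.86

%ΔQ = (1160 − 1514)/[(1514 + 1160)/2] = -354/1337 ≈ -0.2648.
%Δp = (56.6 − 51.6)/[(51.6 + 56.6)/2] = 5/54.1 ≈ 0.0924.
Arc elasticity E = %ΔQ/%Δp ≈ -0.2648/0.0924 ≈ -2.86.
|E| > 1: demand is elastic over this range.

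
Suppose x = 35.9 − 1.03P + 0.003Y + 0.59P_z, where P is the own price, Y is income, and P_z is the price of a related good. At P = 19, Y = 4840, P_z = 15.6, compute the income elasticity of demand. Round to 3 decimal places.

x = 35.9 − 1.03(19) + 0.003(4840) + 0.59(15.6) = 35.9 − 19.57 + 14.52 + 9.204 = 40.054.
∂x/∂Y = +0.003, so E_I = 0.003·(4840/40.054) ≈ 0.363.
E_I ∈ (0,1): normal good (necessity).

0.363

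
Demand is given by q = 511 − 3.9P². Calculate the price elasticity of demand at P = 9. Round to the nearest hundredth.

At P = 9, q = 195.1.
dq/dP = −2·3.9·P = −70.2.
Point elasticity E = (dq/dP)·(P/q) = -70.2 × 9/195.1 ≈ -3.24.
|E| > 1, so demand is elastic at this price.

-3.24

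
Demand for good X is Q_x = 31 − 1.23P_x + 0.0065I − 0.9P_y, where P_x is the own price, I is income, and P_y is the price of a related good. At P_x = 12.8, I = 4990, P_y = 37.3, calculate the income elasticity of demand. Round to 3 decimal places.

2.297

Q_x = 31 − 1.23(12.8) + 0.0065(4990) − 0.9(37.3) = 31 − 15.744 + 32.435 − 33.57 = 14.121.
∂Q_x/∂I = +0.0065, so E_I = 0.0065·(4990/14.121) ≈ 2.297.
E_I > 1: normal good (luxury).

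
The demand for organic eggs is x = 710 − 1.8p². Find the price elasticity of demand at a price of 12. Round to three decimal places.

At p = 12, x = 450.8.
dx/dp = −2·1.8·p = −43.2.
Point elasticity E = (dx/dp)·(p/x) = -43.2 × 12/450.8 ≈ -1.150.
|E| > 1, so demand is elastic at this price.

-1.150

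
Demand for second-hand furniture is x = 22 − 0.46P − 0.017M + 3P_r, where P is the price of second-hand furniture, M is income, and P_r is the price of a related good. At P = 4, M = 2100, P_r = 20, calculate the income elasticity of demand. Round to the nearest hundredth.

-0.80

Substituting, x = 22 − 0.46(4) − 0.017(2100) + 3(20) = 22 − 1.84 − 35.7 + 60 = 44.46.
∂x/∂M = −0.017, so E_I = -0.017·(2100/44.46) ≈ -0.80.
E_I < 0: inferior good.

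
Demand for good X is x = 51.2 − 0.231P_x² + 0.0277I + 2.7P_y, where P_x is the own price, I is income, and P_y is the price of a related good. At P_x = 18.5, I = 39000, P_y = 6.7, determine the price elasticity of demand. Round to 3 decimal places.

-0.148

x = 51.2 − 0.231(18.5)² + 0.0277(39000) + 2.7(6.7) = 51.2 − 79.0598 + 1080.3 + 18.09 = 1070.5303.
∂x/∂P_x = −2·0.231·P_x = -8.547, so E_p = -8.547·(18.5/1070.5303) ≈ -0.148.
|E_p| < 1: demand is inelastic.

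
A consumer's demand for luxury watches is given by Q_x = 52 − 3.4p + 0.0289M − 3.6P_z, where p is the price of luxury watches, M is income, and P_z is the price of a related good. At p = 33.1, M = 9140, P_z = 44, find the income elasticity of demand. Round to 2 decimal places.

5.84

Substituting, Q_x = 52 − 3.4(33.1) + 0.0289(9140) − 3.6(44) = 52 − 112.54 + 264.146 − 158.4 = 45.206.
∂Q_x/∂M = +0.0289, so E_I = 0.0289·(9140/45.206) ≈ 5.84.
E_I > 1: normal good (luxury).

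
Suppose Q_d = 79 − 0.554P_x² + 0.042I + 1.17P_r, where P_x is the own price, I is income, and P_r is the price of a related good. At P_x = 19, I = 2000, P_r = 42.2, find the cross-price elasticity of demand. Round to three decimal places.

3.988

Evaluating quantity at (P_x, I, P_r) gives Q_d = 79 − 0.554(19)² + 0.042(2000) + 1.17(42.2) = 79 − 199.994 + 84 + 49.374 = 12.38.
∂Q_d/∂P_r = +1.17, so E_xy = 1.17·(42.2/12.38) ≈ 3.988.
E_xy > 0: the goods are substitutes.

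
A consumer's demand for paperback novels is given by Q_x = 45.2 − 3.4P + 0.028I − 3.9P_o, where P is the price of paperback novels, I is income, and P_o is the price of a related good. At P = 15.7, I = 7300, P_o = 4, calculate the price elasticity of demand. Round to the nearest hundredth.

Evaluating quantity at (P, I, P_o) gives Q_x = 45.2 − 3.4(15.7) + 0.028(7300) − 3.9(4) = 45.2 − 53.38 + 204.4 − 15.6 = 180.62.
∂Q_x/∂P = −3.4, so E_p = (−3.4)·(15.7/180.62) ≈ -0.30.
|E_p| < 1: demand is inelastic.

-0.30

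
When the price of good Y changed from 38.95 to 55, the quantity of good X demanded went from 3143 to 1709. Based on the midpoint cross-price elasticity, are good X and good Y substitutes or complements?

complements

%ΔQ_x = (1709 − 3143)/[(3143+1709)/2] = -1434/2426 ≈ -0.5911.
%ΔP_y = (55 − 38.95)/[(38.95+55)/2] ≈ 0.3417.
E_xy = -0.5911/0.3417 ≈ -1.730.
E_xy < 0, so the goods are complements.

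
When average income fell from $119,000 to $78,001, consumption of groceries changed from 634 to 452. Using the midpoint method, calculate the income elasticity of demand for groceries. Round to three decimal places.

0.805

%ΔQ = (452 − 634)/[(634+452)/2] = -182/543 ≈ -0.3352.
%ΔY = (78,001 − 119,000)/[(119,000+78,001)/2] = -40999/98500.5 ≈ -0.4162.
E_I = %ΔQ/%ΔY ≈ 0.805.
E_I ∈ (0,1): normal good (necessity).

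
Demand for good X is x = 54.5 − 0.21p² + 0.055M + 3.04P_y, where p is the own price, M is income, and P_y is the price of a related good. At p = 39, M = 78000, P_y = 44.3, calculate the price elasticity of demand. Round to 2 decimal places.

Substituting, x = 54.5 − 0.21(39)² + 0.055(78000) + 3.04(44.3) = 54.5 − 319.41 + 4290 + 134.672 = 4159.762.
∂x/∂p = −2·0.21·p = -16.38, so E_p = -16.38·(39/4159.762) ≈ -0.15.
|E_p| < 1: demand is inelastic.

-0.15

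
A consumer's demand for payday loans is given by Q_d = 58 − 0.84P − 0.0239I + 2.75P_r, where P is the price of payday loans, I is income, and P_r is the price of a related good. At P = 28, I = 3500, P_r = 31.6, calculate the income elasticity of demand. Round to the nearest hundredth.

-2.22

Evaluating quantity at (P, I, P_r) gives Q_d = 58 − 0.84(28) − 0.0239(3500) + 2.75(31.6) = 58 − 23.52 − 83.65 + 86.9 = 37.73.
∂Q_d/∂I = −0.0239, so E_I = -0.0239·(3500/37.73) ≈ -2.22.
E_I < 0: inferior good.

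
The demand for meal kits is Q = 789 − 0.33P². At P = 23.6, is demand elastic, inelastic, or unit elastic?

At P = 23.6, Q = 605.2032.
dQ/dP = −2·0.33·P = −15.576.
Point elasticity E = (dQ/dP)·(P/Q) = -15.576 × 23.6/605.2032 ≈ -0.607.
|E| ≈ 0.607 < 1, so demand is inelastic.

inelastic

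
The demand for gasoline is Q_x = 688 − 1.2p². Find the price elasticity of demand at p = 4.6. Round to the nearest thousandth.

At p = 4.6, Q_x = 662.608.
dQ_x/dp = −2·1.2·p = −11.04.
Point elasticity E = (dQ_x/dp)·(p/Q_x) = -11.04 × 4.6/662.608 ≈ -0.077.
|E| < 1, so demand is inelastic at this price.

-0.077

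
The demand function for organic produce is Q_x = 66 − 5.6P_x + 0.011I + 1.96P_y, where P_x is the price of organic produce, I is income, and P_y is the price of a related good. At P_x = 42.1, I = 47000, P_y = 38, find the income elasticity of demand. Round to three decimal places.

1.226

Substituting, Q_x = 66 − 5.6(42.1) + 0.011(47000) + 1.96(38) = 66 − 235.76 + 517 + 74.48 = 421.72.
∂Q_x/∂I = +0.011, so E_I = 0.011·(47000/421.72) ≈ 1.226.
E_I > 1: normal good (luxury).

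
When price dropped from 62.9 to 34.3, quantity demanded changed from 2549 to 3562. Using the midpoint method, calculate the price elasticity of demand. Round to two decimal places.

%Δq = (3562 − 2549)/[(2549 + 3562)/2] = 1013/3055.5 ≈ 0.3315.
%ΔP = (34.3 − 62.9)/[(62.9 + 34.3)/2] = -28.6/48.6 ≈ -0.5885.
Arc elasticity E = %Δq/%ΔP ≈ 0.3315/-0.5885 ≈ -0.56.
|E| < 1: demand is inelastic over this range.

-0.56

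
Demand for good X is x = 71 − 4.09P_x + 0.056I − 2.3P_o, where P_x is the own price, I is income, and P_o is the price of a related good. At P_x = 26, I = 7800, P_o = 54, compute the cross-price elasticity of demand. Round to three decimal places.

Evaluating quantity at (P_x, I, P_o) gives x = 71 − 4.09(26) + 0.056(7800) − 2.3(54) = 71 − 106.34 + 436.8 − 124.2 = 277.26.
∂x/∂P_o = −2.3, so E_xy = -2.3·(54/277.26) ≈ -0.448.
E_xy < 0: the goods are complements.

-0.448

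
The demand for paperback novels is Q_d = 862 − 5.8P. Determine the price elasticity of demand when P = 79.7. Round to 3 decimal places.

At P = 79.7, Q_d = 399.74.
dQ_d/dP = −5.8.
Point elasticity E = (dQ_d/dP)·(P/Q_d) = -5.8 × 79.7/399.74 ≈ -1.156.
|E| > 1, so demand is elastic at this price.

-1.156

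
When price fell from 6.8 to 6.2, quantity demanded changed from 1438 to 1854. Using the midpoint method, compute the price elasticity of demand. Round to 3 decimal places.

-2.738

%ΔQ = (1854 − 1438)/[(1438 + 1854)/2] = 416/1646 ≈ 0.2527.
%ΔP = (6.2 − 6.8)/[(6.8 + 6.2)/2] = -0.6/6.5 ≈ -0.0923.
Arc elasticity E = %ΔQ/%ΔP ≈ 0.2527/-0.0923 ≈ -2.738.
|E| > 1: demand is elastic over this range.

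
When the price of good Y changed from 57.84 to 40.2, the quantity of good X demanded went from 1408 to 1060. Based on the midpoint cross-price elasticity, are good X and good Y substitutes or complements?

%ΔQ_x = (1060 − 1408)/[(1408+1060)/2] = -348/1234 ≈ -0.2820.
%ΔP_y = (40.2 − 57.84)/[(57.84+40.2)/2] ≈ -0.3599.
E_xy = -0.2820/-0.3599 ≈ 0.784.
E_xy > 0, so the goods are substitutes.

substitutes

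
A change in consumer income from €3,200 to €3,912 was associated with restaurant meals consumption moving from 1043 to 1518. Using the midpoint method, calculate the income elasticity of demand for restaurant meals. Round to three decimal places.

%ΔQ = (1518 − 1043)/[(1043+1518)/2] = 475/1280.5 ≈ 0.3709.
%ΔM = (3,912 − 3,200)/[(3,200+3,912)/2] = 712/3556 ≈ 0.2002.
E_I = %ΔQ/%ΔM ≈ 1.853.
E_I > 1: normal good (luxury).

1.853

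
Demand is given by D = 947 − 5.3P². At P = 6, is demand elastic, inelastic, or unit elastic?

inelastic

At P = 6, D = 756.2.
dD/dP = −2·5.3·P = −63.6.
Point elasticity E = (dD/dP)·(P/D) = -63.6 × 6/756.2 ≈ -0.505.
|E| ≈ 0.505 < 1, so demand is inelastic.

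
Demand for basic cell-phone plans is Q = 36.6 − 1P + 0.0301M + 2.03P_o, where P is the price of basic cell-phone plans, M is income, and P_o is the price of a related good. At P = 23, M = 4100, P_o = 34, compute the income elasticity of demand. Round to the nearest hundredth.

0.60

Substituting, Q = 36.6 − 1(23) + 0.0301(4100) + 2.03(34) = 36.6 − 23 + 123.41 + 69.02 = 206.03.
∂Q/∂M = +0.0301, so E_I = 0.0301·(4100/206.03) ≈ 0.60.
E_I ∈ (0,1): normal good (necessity).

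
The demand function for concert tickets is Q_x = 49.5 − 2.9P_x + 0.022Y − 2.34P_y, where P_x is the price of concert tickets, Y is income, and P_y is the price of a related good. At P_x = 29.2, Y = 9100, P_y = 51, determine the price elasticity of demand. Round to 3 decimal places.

Evaluating quantity at (P_x, Y, P_y) gives Q_x = 49.5 − 2.9(29.2) + 0.022(9100) − 2.34(51) = 49.5 − 84.68 + 200.2 − 119.34 = 45.68.
∂Q_x/∂P_x = −2.9, so E_p = (−2.9)·(29.2/45.68) ≈ -1.854.
|E_p| > 1: demand is elastic.

-1.854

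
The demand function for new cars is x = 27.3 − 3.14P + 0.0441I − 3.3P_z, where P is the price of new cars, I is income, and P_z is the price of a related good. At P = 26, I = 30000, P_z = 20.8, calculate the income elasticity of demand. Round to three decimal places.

Evaluating quantity at (P, I, P_z) gives x = 27.3 − 3.14(26) + 0.0441(30000) − 3.3(20.8) = 27.3 − 81.64 + 1323 − 68.64 = 1200.02.
∂x/∂I = +0.0441, so E_I = 0.0441·(30000/1200.02) ≈ 1.102.
E_I > 1: normal good (luxury).

1.102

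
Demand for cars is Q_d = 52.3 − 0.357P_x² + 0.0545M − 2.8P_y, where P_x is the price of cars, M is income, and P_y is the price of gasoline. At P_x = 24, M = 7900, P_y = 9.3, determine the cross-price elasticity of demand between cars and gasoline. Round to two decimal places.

-0.10

Substituting, Q_d = 52.3 − 0.357(24)² + 0.0545(7900) − 2.8(9.3) = 52.3 − 205.632 + 430.55 − 26.04 = 251.178.
∂Q_d/∂P_y = −2.8, so E_xy = -2.8·(9.3/251.178) ≈ -0.10.
E_xy < 0: the goods are complements.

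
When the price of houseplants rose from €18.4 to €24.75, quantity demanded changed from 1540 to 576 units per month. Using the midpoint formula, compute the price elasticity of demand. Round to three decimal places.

%ΔQ = (576 − 1540)/[(1540 + 576)/2] = -964/1058 ≈ -0.9112.
%ΔP = (24.75 − 18.4)/[(18.4 + 24.75)/2] = 6.35/21.575 ≈ 0.2943.
Arc elasticity E = %ΔQ/%ΔP ≈ -0.9112/0.2943 ≈ -3.096.
|E| > 1: demand is elastic over this range.

-3.096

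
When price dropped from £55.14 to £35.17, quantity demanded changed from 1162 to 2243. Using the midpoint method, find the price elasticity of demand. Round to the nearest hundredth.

%Δq = (2243 − 1162)/[(1162 + 2243)/2] = 1081/1702.5 ≈ 0.6349.
%Δp = (35.17 − 55.14)/[(55.14 + 35.17)/2] = -19.97/45.155 ≈ -0.4423.
Arc elasticity E = %Δq/%Δp ≈ 0.6349/-0.4423 ≈ -1.44.
|E| > 1: demand is elastic over this range.

-1.44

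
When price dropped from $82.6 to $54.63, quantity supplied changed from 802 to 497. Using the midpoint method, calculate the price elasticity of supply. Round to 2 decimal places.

%Δq = (497 − 802)/[(802 + 497)/2] = -305/649.5 ≈ -0.4696.
%Δp = (54.63 − 82.6)/[(82.6 + 54.63)/2] = -27.97/68.615 ≈ -0.4076.
Arc elasticity E = %Δq/%Δp ≈ -0.4696/-0.4076 ≈ 1.15.
|E| > 1: supply is elastic over this range.

1.15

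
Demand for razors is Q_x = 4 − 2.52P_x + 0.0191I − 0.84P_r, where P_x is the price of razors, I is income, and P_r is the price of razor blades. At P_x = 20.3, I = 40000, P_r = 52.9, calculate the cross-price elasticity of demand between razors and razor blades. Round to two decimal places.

-0.07

At the given point, Q_x = 4 − 2.52(20.3) + 0.0191(40000) − 0.84(52.9) = 4 − 51.156 + 764 − 44.436 = 672.408.
∂Q_x/∂P_r = −0.84, so E_xy = -0.84·(52.9/672.408) ≈ -0.07.
E_xy < 0: the goods are complements.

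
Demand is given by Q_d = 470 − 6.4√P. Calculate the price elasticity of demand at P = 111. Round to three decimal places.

-0.084

At P = 111, Q_d = 402.5718.
dQ_d/dP = −6.4/(2√P) = −6.4/(2·10.5357).
Point elasticity E = (dQ_d/dP)·(P/Q_d) = -0.3037 × 111/402.5718 ≈ -0.084.
|E| < 1, so demand is inelastic at this price.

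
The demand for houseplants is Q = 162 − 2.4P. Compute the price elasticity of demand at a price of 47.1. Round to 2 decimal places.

-2.31

At P = 47.1, Q = 48.96.
dQ/dP = −2.4.
Point elasticity E = (dQ/dP)·(P/Q) = -2.4 × 47.1/48.96 ≈ -2.31.
|E| > 1, so demand is elastic at this price.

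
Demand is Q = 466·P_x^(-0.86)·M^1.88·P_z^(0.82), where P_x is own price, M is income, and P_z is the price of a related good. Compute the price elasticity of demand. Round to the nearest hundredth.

For a Cobb–Douglas (constant-elasticity) form Q = A·P_x^α·…, the elasticity with respect to P_x equals the exponent α at every point.
Here the exponent on P_x is -0.86, so the price elasticity of demand is -0.86.

-0.86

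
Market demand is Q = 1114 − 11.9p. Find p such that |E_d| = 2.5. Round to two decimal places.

66.87

Set −bp/(a − bp) = −2.5 ⇒ bp = 2.5(a − bp) ⇒ bp(1+2.5) = 2.5·a.
p = 2.5·1114/(11.9·3.5) ≈ 66.87.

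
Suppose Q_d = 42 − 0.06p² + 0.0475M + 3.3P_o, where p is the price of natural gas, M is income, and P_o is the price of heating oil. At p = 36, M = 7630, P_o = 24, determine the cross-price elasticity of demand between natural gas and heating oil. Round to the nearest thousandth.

0.195

First evaluate Q_d: 42 − 0.06(36)² + 0.0475(7630) + 3.3(24) = 42 − 77.76 + 362.425 + 79.2 = 405.865.
∂Q_d/∂P_o = +3.3, so E_xy = 3.3·(24/405.865) ≈ 0.195.
E_xy > 0: the goods are substitutes.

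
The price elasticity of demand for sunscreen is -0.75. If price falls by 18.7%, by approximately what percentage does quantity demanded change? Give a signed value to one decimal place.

%ΔQ ≈ E × %ΔP = (-0.75) × (-18.7%) ≈ 14.0%.

14.0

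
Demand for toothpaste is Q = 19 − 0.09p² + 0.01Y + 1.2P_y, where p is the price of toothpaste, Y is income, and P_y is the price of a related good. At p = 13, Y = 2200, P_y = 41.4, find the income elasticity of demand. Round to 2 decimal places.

0.29

Q = 19 − 0.09(13)² + 0.01(2200) + 1.2(41.4) = 19 − 15.21 + 22 + 49.68 = 75.47.
∂Q/∂Y = +0.01, so E_I = 0.01·(2200/75.47) ≈ 0.29.
E_I ∈ (0,1): normal good (necessity).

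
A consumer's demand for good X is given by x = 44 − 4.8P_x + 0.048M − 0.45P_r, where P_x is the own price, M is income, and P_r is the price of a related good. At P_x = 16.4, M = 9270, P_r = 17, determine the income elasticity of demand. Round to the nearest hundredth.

Substituting, x = 44 − 4.8(16.4) + 0.048(9270) − 0.45(17) = 44 − 78.72 + 444.96 − 7.65 = 402.59.
∂x/∂M = +0.048, so E_I = 0.048·(9270/402.59) ≈ 1.11.
E_I > 1: normal good (luxury).

1.11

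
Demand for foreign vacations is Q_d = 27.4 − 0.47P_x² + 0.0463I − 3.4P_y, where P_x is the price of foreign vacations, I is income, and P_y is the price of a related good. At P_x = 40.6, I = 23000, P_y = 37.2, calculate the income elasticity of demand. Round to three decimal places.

5.573

First evaluate Q_d: 27.4 − 0.47(40.6)² + 0.0463(23000) − 3.4(37.2) = 27.4 − 774.7292 + 1064.9 − 126.48 = 191.0908.
∂Q_d/∂I = +0.0463, so E_I = 0.0463·(23000/191.0908) ≈ 5.573.
E_I > 1: normal good (luxury).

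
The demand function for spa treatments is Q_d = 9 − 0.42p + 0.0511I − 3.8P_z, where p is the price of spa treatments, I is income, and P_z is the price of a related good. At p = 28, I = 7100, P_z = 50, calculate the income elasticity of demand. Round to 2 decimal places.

At the given point, Q_d = 9 − 0.42(28) + 0.0511(7100) − 3.8(50) = 9 − 11.76 + 362.81 − 190 = 170.05.
∂Q_d/∂I = +0.0511, so E_I = 0.0511·(7100/170.05) ≈ 2.13.
E_I > 1: normal good (luxury).

2.13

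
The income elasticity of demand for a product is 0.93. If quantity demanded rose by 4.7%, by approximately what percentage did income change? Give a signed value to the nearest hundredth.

5.05

%ΔQ ≈ E × %ΔI ⇒ %ΔI = %ΔQ / E = (4.7%)/(0.93) ≈ 5.05%.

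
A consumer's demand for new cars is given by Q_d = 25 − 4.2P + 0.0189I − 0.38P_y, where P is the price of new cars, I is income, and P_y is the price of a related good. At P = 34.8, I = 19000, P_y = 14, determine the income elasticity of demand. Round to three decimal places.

1.544

At the given point, Q_d = 25 − 4.2(34.8) + 0.0189(19000) − 0.38(14) = 25 − 146.16 + 359.1 − 5.32 = 232.62.
∂Q_d/∂I = +0.0189, so E_I = 0.0189·(19000/232.62) ≈ 1.544.
E_I > 1: normal good (luxury).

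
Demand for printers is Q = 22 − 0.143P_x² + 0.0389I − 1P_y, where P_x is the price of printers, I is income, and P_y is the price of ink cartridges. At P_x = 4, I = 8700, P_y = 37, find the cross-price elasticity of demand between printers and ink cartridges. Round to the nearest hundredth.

-0.12

First evaluate Q: 22 − 0.143(4)² + 0.0389(8700) − 1(37) = 22 − 2.288 + 338.43 − 37 = 321.142.
∂Q/∂P_y = −1, so E_xy = -1·(37/321.142) ≈ -0.12.
E_xy < 0: the goods are complements.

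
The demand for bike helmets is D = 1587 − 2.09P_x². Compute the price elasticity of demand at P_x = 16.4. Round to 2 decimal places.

-1.10

At P_x = 16.4, D = 1024.8736.
dD/dP_x = −2·2.09·P_x = −68.552.
Point elasticity E = (dD/dP_x)·(P_x/D) = -68.552 × 16.4/1024.8736 ≈ -1.10.
|E| > 1, so demand is elastic at this price.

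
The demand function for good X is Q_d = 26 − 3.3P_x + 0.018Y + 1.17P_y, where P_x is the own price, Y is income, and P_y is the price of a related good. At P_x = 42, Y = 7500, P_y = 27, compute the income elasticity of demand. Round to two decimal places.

2.50

First evaluate Q_d: 26 − 3.3(42) + 0.018(7500) + 1.17(27) = 26 − 138.6 + 135 + 31.59 = 53.99.
∂Q_d/∂Y = +0.018, so E_I = 0.018·(7500/53.99) ≈ 2.50.
E_I > 1: normal good (luxury).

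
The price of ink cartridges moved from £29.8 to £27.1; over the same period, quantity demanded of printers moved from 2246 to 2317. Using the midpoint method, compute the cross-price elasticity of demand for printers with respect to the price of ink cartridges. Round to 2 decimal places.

%ΔQ_x = (2317 − 2246)/[(2246+2317)/2] = 71/2281.5 ≈ 0.0311.
%ΔP_y = (27.1 − 29.8)/[(29.8+27.1)/2] ≈ -0.0949.
E_xy = 0.0311/-0.0949 ≈ -0.33.
E_xy < 0, so printers and ink cartridges are complements.

-0.33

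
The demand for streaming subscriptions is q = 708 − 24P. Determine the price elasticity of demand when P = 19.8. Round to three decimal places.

At P = 19.8, q = 232.8.
dq/dP = −24.
Point elasticity E = (dq/dP)·(P/q) = -24 × 19.8/232.8 ≈ -2.041.
|E| > 1, so demand is elastic at this price.

-2.041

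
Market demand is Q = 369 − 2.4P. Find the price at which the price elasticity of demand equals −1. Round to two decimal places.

76.88

For linear demand Q = a − bP, E = −bP/(a − bP). |E| = 1 ⇒ bP = a − bP ⇒ P = a/(2b).
P = 369/(2·2.4) ≈ 76.88.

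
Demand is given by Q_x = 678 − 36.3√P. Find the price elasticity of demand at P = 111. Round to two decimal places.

-0.65

At P = 111, Q_x = 295.5558.
dQ_x/dP = −36.3/(2√P) = −36.3/(2·10.5357).
Point elasticity E = (dQ_x/dP)·(P/Q_x) = -1.7227 × 111/295.5558 ≈ -0.65.
|E| < 1, so demand is inelastic at this price.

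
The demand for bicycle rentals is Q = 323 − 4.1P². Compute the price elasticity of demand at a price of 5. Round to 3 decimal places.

-0.930

At P = 5, Q = 220.5.
dQ/dP = −2·4.1·P = −41.
Point elasticity E = (dQ/dP)·(P/Q) = -41 × 5/220.5 ≈ -0.930.
|E| < 1, so demand is inelastic at this price.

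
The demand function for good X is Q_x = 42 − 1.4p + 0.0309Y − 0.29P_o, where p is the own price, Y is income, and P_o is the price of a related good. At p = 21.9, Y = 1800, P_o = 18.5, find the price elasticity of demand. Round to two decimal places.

-0.50

First evaluate Q_x: 42 − 1.4(21.9) + 0.0309(1800) − 0.29(18.5) = 42 − 30.66 + 55.62 − 5.365 = 61.595.
∂Q_x/∂p = −1.4, so E_p = (−1.4)·(21.9/61.595) ≈ -0.50.
|E_p| < 1: demand is inelastic.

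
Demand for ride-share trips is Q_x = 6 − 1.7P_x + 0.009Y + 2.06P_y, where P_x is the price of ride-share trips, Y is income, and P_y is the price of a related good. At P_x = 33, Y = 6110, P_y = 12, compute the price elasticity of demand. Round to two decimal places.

Substituting, Q_x = 6 − 1.7(33) + 0.009(6110) + 2.06(12) = 6 − 56.1 + 54.99 + 24.72 = 29.61.
∂Q_x/∂P_x = −1.7, so E_p = (−1.7)·(33/29.61) ≈ -1.89.
|E_p| > 1: demand is elastic.

-1.89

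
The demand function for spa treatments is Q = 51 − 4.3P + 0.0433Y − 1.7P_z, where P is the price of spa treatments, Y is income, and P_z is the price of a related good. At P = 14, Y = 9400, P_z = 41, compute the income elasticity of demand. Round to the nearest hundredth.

Q = 51 − 4.3(14) + 0.0433(9400) − 1.7(41) = 51 − 60.2 + 407.02 − 69.7 = 328.12.
∂Q/∂Y = +0.0433, so E_I = 0.0433·(9400/328.12) ≈ 1.24.
E_I > 1: normal good (luxury).

1.24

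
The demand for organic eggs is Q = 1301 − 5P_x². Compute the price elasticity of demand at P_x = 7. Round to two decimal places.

-0.46

At P_x = 7, Q = 1056.
dQ/dP_x = −2·5·P_x = −70.
Point elasticity E = (dQ/dP_x)·(P_x/Q) = -70 × 7/1056 ≈ -0.46.
|E| < 1, so demand is inelastic at this price.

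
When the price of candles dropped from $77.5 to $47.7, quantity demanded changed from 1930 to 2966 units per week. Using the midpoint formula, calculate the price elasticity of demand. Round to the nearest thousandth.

-0.889

%ΔQ = (2966 − 1930)/[(1930 + 2966)/2] = 1036/2448 ≈ 0.4232.
%Δp = (47.7 − 77.5)/[(77.5 + 47.7)/2] = -29.8/62.6 ≈ -0.4760.
Arc elasticity E = %ΔQ/%Δp ≈ 0.4232/-0.4760 ≈ -0.889.
|E| < 1: demand is inelastic over this range.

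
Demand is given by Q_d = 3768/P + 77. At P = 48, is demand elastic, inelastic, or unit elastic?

At P = 48, Q_d = 155.5.
dQ_d/dP = −3768/P² = −1.6354.
Point elasticity E = (dQ_d/dP)·(P/Q_d) = -1.6354 × 48/155.5 ≈ -0.505.
|E| ≈ 0.505 < 1, so demand is inelastic.

inelastic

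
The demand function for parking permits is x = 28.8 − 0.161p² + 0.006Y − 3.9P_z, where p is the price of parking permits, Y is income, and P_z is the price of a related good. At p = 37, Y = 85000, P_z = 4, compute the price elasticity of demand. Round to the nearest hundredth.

Substituting, x = 28.8 − 0.161(37)² + 0.006(85000) − 3.9(4) = 28.8 − 220.409 + 510 − 15.6 = 302.791.
∂x/∂p = −2·0.161·p = -11.914, so E_p = -11.914·(37/302.791) ≈ -1.46.
|E_p| > 1: demand is elastic.

-1.46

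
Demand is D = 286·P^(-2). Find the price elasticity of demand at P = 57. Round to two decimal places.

For a Cobb–Douglas (constant-elasticity) form D = A·P^α·…, the elasticity with respect to P equals the exponent α at every point.
Here the exponent on P is -2, so the price elasticity of demand is -2.00.

-2.00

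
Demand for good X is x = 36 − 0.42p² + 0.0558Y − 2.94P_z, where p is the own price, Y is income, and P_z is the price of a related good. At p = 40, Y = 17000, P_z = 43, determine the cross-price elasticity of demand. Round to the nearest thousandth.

-0.679

x = 36 − 0.42(40)² + 0.0558(17000) − 2.94(43) = 36 − 672 + 948.6 − 126.42 = 186.18.
∂x/∂P_z = −2.94, so E_xy = -2.94·(43/186.18) ≈ -0.679.
E_xy < 0: the goods are complements.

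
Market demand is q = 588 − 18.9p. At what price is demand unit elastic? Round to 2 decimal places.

15.56

For linear demand q = a − bp, E = −bp/(a − bp). |E| = 1 ⇒ bp = a − bp ⇒ p = a/(2b).
p = 588/(2·18.9) ≈ 15.56.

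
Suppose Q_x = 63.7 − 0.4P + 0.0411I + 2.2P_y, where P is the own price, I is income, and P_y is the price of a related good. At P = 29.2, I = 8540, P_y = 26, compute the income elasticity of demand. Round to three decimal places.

0.763

First evaluate Q_x: 63.7 − 0.4(29.2) + 0.0411(8540) + 2.2(26) = 63.7 − 11.68 + 350.994 + 57.2 = 460.214.
∂Q_x/∂I = +0.0411, so E_I = 0.0411·(8540/460.214) ≈ 0.763.
E_I ∈ (0,1): normal good (necessity).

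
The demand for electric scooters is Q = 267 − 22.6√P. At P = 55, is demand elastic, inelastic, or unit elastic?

inelastic

At P = 55, Q = 99.3939.
dQ/dP = −22.6/(2√P) = −22.6/(2·7.4162).
Point elasticity E = (dQ/dP)·(P/Q) = -1.5237 × 55/99.3939 ≈ -0.843.
|E| ≈ 0.843 < 1, so demand is inelastic.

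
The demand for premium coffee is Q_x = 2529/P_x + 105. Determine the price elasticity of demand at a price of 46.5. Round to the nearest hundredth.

-0.34

At P_x = 46.5, Q_x = 159.3871.
dQ_x/dP_x = −2529/P_x² = −1.1696.
Point elasticity E = (dQ_x/dP_x)·(P_x/Q_x) = -1.1696 × 46.5/159.3871 ≈ -0.34.
|E| < 1, so demand is inelastic at this price.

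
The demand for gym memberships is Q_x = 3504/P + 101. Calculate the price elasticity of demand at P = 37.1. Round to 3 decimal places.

At P = 37.1, Q_x = 195.4474.
dQ_x/dP = −3504/P² = −2.5458.
Point elasticity E = (dQ_x/dP)·(P/Q_x) = -2.5458 × 37.1/195.4474 ≈ -0.483.
|E| < 1, so demand is inelastic at this price.

-0.483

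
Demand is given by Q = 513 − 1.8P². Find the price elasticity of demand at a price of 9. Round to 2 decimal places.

At P = 9, Q = 367.2.
dQ/dP = −2·1.8·P = −32.4.
Point elasticity E = (dQ/dP)·(P/Q) = -32.4 × 9/367.2 ≈ -0.79.
|E| < 1, so demand is inelastic at this price.

-0.79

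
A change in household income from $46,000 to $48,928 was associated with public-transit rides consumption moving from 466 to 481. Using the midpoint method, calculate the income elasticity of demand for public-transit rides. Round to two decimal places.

0.51

%ΔQ = (481 − 466)/[(466+481)/2] = 15/473.5 ≈ 0.0317.
%ΔI = (48,928 − 46,000)/[(46,000+48,928)/2] = 2928/47464 ≈ 0.0617.
E_I = %ΔQ/%ΔI ≈ 0.51.
E_I ∈ (0,1): normal good (necessity).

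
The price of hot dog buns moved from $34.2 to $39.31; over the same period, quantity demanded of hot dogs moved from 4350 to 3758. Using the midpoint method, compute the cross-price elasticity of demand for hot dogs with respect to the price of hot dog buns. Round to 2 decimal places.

%ΔQ_x = (3758 − 4350)/[(4350+3758)/2] = -592/4054 ≈ -0.1460.
%ΔP_y = (39.31 − 34.2)/[(34.2+39.31)/2] ≈ 0.1390.
E_xy = -0.1460/0.1390 ≈ -1.05.
E_xy < 0, so hot dogs and hot dog buns are complements.

-1.05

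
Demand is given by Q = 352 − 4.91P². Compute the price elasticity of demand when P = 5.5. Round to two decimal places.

-1.46

At P = 5.5, Q = 203.4725.
dQ/dP = −2·4.91·P = −54.01.
Point elasticity E = (dQ/dP)·(P/Q) = -54.01 × 5.5/203.4725 ≈ -1.46.
|E| > 1, so demand is elastic at this price.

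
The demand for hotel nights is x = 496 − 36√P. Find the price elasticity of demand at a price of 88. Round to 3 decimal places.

-1.067

At P = 88, x = 158.2901.
dx/dP = −36/(2√P) = −36/(2·9.3808).
Point elasticity E = (dx/dP)·(P/x) = -1.9188 × 88/158.2901 ≈ -1.067.
|E| > 1, so demand is elastic at this price.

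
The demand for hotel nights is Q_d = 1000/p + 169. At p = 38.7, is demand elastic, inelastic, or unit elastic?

At p = 38.7, Q_d = 194.8398.
dQ_d/dp = −1000/p² = −0.6677.
Point elasticity E = (dQ_d/dp)·(p/Q_d) = -0.6677 × 38.7/194.8398 ≈ -0.133.
|E| ≈ 0.133 < 1, so demand is inelastic.

inelastic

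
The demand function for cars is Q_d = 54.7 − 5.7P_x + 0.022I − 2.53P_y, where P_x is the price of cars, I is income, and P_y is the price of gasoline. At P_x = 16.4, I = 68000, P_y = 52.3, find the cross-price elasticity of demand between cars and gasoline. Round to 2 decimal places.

-0.10

Evaluating quantity at (P_x, I, P_y) gives Q_d = 54.7 − 5.7(16.4) + 0.022(68000) − 2.53(52.3) = 54.7 − 93.48 + 1496 − 132.319 = 1324.901.
∂Q_d/∂P_y = −2.53, so E_xy = -2.53·(52.3/1324.901) ≈ -0.10.
E_xy < 0: the goods are complements.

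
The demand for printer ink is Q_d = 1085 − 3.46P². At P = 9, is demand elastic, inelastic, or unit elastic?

At P = 9, Q_d = 804.74.
dQ_d/dP = −2·3.46·P = −62.28.
Point elasticity E = (dQ_d/dP)·(P/Q_d) = -62.28 × 9/804.74 ≈ -0.697.
|E| ≈ 0.697 < 1, so demand is inelastic.

inelastic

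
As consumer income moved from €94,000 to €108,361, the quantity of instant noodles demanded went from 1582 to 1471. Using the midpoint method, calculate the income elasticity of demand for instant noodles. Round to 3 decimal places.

-0.512

%ΔQ = (1471 − 1582)/[(1582+1471)/2] = -111/1526.5 ≈ -0.0727.
%ΔI = (108,361 − 94,000)/[(94,000+108,361)/2] = 14361/101180.5 ≈ 0.1419.
E_I = %ΔQ/%ΔI ≈ -0.512.
E_I < 0: inferior good.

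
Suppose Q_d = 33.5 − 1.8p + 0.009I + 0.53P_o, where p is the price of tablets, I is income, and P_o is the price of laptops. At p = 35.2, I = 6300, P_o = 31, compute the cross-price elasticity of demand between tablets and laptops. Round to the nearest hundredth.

0.38

Substituting, Q_d = 33.5 − 1.8(35.2) + 0.009(6300) + 0.53(31) = 33.5 − 63.36 + 56.7 + 16.43 = 43.27.
∂Q_d/∂P_o = +0.53, so E_xy = 0.53·(31/43.27) ≈ 0.38.
E_xy > 0: the goods are substitutes.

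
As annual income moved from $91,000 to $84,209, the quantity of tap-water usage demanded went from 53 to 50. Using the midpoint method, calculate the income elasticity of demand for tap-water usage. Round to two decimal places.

0.75

%ΔQ = (50 − 53)/[(53+50)/2] = -3/51.5 ≈ -0.0583.
%ΔY = (84,209 − 91,000)/[(91,000+84,209)/2] = -6791/87604.5 ≈ -0.0775.
E_I = %ΔQ/%ΔY ≈ 0.75.
E_I ∈ (0,1): normal good (necessity).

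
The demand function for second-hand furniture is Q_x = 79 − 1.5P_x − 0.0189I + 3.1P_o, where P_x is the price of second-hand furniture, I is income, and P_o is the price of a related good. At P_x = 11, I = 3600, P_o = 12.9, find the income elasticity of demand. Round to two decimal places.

-1.98

At the given point, Q_x = 79 − 1.5(11) − 0.0189(3600) + 3.1(12.9) = 79 − 16.5 − 68.04 + 39.99 = 34.45.
∂Q_x/∂I = −0.0189, so E_I = -0.0189·(3600/34.45) ≈ -1.98.
E_I < 0: inferior good.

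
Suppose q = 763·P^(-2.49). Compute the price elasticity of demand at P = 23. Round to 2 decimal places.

For a Cobb–Douglas (constant-elasticity) form q = A·P^α·…, the elasticity with respect to P equals the exponent α at every point.
Here the exponent on P is -2.49, so the price elasticity of demand is -2.49.

-2.49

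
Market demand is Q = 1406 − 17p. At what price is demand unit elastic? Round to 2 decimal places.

For linear demand Q = a − bp, E = −bp/(a − bp). |E| = 1 ⇒ bp = a − bp ⇒ p = a/(2b).
p = 1406/(2·17) ≈ 41.35.

41.35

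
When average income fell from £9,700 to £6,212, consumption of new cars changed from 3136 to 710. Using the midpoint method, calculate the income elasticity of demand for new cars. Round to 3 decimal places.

%ΔQ = (710 − 3136)/[(3136+710)/2] = -2426/1923 ≈ -1.2616.
%ΔY = (6,212 − 9,700)/[(9,700+6,212)/2] = -3488/7956 ≈ -0.4384.
E_I = %ΔQ/%ΔY ≈ 2.878.
E_I > 1: normal good (luxury).

2.878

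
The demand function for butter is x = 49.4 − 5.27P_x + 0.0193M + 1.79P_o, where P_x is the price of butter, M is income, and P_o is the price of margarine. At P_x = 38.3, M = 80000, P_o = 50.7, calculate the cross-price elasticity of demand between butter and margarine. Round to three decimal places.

0.061

Evaluating quantity at (P_x, M, P_o) gives x = 49.4 − 5.27(38.3) + 0.0193(80000) + 1.79(50.7) = 49.4 − 201.841 + 1544 + 90.753 = 1482.312.
∂x/∂P_o = +1.79, so E_xy = 1.79·(50.7/1482.312) ≈ 0.061.
E_xy > 0: the goods are substitutes.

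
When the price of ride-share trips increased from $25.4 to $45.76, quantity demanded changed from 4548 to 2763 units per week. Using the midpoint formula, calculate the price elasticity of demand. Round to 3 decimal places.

-0.853

%Δq = (2763 − 4548)/[(4548 + 2763)/2] = -1785/3655.5 ≈ -0.4883.
%ΔP = (45.76 − 25.4)/[(25.4 + 45.76)/2] = 20.36/35.58 ≈ 0.5722.
Arc elasticity E = %Δq/%ΔP ≈ -0.4883/0.5722 ≈ -0.853.
|E| < 1: demand is inelastic over this range.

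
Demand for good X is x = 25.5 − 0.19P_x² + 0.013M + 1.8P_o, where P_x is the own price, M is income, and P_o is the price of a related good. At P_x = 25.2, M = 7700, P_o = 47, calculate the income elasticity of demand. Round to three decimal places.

1.118

At the given point, x = 25.5 − 0.19(25.2)² + 0.013(7700) + 1.8(47) = 25.5 − 120.6576 + 100.1 + 84.6 = 89.5424.
∂x/∂M = +0.013, so E_I = 0.013·(7700/89.5424) ≈ 1.118.
E_I > 1: normal good (luxury).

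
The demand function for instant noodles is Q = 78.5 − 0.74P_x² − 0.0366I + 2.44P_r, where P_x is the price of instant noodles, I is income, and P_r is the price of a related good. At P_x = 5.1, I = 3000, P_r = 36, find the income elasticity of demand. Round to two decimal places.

-2.94

Q = 78.5 − 0.74(5.1)² − 0.0366(3000) + 2.44(36) = 78.5 − 19.2474 − 109.8 + 87.84 = 37.2926.
∂Q/∂I = −0.0366, so E_I = -0.0366·(3000/37.2926) ≈ -2.94.
E_I < 0: inferior good.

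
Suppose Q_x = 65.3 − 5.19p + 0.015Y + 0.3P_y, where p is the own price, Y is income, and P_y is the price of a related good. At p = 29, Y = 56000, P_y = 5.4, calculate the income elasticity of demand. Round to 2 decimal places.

First evaluate Q_x: 65.3 − 5.19(29) + 0.015(56000) + 0.3(5.4) = 65.3 − 150.51 + 840 + 1.62 = 756.41.
∂Q_x/∂Y = +0.015, so E_I = 0.015·(56000/756.41) ≈ 1.11.
E_I > 1: normal good (luxury).

1.11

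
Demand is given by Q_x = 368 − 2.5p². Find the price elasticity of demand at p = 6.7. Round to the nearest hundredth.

At p = 6.7, Q_x = 255.775.
dQ_x/dp = −2·2.5·p = −33.5.
Point elasticity E = (dQ_x/dp)·(p/Q_x) = -33.5 × 6.7/255.775 ≈ -0.88.
|E| < 1, so demand is inelastic at this price.

-0.88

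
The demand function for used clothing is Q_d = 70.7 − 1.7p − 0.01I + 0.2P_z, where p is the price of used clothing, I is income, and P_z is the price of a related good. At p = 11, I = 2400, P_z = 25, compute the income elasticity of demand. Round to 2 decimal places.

-0.73

Q_d = 70.7 − 1.7(11) − 0.01(2400) + 0.2(25) = 70.7 − 18.7 − 24 + 5 = 33.
∂Q_d/∂I = −0.01, so E_I = -0.01·(2400/33) ≈ -0.73.
E_I < 0: inferior good.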